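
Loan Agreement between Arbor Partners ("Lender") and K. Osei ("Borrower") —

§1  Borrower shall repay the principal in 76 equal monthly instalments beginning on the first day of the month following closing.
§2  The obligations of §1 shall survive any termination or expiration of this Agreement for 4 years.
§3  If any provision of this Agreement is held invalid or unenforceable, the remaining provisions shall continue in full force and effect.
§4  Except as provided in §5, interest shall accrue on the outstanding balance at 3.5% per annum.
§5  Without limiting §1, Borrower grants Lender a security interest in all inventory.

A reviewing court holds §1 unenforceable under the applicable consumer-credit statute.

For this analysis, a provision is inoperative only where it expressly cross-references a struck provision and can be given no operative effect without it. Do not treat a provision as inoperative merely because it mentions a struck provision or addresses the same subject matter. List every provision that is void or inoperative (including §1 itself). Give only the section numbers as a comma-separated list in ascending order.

§1 is struck. §2 merely fixes the survival period for §1; with §1 gone it has nothing to operate on and falls away. Although §5 refers to §1, its operative terms do not depend on §1, so it remains in effect. §3 is a severability clause and preserves every provision that can still be given independent effect. That leaves §3, §4, and §5 in effect.

1, 2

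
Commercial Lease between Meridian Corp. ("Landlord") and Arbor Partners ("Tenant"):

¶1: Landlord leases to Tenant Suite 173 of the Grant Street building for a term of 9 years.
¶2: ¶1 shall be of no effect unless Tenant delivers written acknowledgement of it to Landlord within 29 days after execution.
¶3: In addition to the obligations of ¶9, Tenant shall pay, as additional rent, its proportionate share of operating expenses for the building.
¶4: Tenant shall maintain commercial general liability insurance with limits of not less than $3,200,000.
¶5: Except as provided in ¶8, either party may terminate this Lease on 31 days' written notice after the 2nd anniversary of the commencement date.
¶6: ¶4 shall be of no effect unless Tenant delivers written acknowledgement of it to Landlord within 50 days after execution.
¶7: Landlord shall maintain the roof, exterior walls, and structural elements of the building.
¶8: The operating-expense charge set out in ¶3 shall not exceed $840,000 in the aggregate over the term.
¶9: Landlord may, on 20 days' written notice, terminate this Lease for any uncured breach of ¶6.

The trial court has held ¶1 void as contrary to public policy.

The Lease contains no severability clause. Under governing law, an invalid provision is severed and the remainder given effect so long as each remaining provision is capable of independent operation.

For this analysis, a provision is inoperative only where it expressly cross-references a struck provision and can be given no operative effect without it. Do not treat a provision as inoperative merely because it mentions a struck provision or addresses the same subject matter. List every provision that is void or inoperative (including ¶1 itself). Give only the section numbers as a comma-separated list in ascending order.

1, 2

¶1 is struck. ¶2 has no operative effect of its own apart from ¶1 and is therefore inoperative. With no severability clause, the stated default rule severs what cannot stand and enforces each remaining provision that can operate on its own. ¶3, ¶4, ¶5, ¶6, ¶7, ¶8, and ¶9 remain in effect.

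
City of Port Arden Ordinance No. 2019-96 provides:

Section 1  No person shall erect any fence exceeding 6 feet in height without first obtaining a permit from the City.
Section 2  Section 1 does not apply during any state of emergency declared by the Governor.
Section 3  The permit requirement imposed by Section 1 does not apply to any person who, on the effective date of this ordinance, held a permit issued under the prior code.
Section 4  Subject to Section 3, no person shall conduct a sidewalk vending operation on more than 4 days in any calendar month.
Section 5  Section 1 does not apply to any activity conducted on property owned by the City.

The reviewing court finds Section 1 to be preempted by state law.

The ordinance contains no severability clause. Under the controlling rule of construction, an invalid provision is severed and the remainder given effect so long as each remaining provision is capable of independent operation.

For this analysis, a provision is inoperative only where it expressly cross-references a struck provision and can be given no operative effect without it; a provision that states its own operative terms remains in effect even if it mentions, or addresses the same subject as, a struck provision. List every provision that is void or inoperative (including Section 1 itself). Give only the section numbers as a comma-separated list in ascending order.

1, 2, 3, 5

Section 1 is struck. Section 2 merely fixes the emergency suspension of Section 1; with Section 1 gone it has nothing to operate on and falls away. Section 3 merely fixes the grandfather exemption from Section 1; with Section 1 gone it has nothing to operate on and falls away. The only function of Section 5 is the public-property exemption from Section 1, so it cannot stand once Section 1 is removed. Although Section 4 refers to Section 3, its operative terms do not depend on Section 3, so it remains in effect. Under the stated default rule, only provisions that cannot operate independently fall away; the rest are enforced. Only Section 4 remains in effect.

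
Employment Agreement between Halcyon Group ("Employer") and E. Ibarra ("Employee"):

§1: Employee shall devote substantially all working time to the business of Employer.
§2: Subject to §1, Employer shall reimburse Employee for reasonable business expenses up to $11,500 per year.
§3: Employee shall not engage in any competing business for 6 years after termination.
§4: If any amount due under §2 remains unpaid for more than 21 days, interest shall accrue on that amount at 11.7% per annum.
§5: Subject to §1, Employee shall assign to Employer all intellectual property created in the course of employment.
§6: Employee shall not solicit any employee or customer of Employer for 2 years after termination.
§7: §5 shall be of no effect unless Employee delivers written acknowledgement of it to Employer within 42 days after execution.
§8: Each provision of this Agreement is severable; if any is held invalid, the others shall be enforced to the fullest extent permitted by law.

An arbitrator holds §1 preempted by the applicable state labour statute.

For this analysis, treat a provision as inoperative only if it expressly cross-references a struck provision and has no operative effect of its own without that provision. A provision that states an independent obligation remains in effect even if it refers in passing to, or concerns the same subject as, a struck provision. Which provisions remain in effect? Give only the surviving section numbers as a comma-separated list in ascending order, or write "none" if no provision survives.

2, 3, 4, 5, 6, 7, 8

§1 is struck. §2 mentions §1 but its own obligation stands independently of §1, so §2 is not affected. Although §5 refers to §1, its operative terms do not depend on §1, so it remains in effect. Nothing else in the Agreement is defined by reference to §1. §8 is a severability clause and preserves every provision that can still be given independent effect. The provisions still in force are §2, §3, §4, §5, §6, §7, and §8.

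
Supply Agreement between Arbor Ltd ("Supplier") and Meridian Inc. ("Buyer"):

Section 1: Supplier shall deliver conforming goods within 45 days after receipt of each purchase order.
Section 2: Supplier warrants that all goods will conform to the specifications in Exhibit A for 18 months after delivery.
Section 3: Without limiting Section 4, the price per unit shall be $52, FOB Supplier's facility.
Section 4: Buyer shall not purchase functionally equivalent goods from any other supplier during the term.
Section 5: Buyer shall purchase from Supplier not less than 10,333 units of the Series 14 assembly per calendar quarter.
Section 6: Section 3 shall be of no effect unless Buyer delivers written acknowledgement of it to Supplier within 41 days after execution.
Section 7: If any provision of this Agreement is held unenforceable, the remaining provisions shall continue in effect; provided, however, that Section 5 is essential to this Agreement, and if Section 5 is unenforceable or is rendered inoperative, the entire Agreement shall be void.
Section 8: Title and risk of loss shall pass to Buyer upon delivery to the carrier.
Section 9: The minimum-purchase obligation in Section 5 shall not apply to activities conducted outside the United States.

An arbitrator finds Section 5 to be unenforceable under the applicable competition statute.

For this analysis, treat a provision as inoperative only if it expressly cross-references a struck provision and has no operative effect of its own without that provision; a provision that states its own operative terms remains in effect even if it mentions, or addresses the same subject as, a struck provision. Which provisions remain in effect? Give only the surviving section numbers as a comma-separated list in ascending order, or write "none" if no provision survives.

Section 5 is struck. Section 9 does nothing except set the carve-out from the minimum-purchase obligation by reference to Section 5; with Section 5 gone it has no independent effect and is inoperative. Section 7 makes Section 5 an essential term, and Section 5 is the provision held invalid; under Section 7, the entire Agreement is therefore void. No provision of the Agreement survives.

none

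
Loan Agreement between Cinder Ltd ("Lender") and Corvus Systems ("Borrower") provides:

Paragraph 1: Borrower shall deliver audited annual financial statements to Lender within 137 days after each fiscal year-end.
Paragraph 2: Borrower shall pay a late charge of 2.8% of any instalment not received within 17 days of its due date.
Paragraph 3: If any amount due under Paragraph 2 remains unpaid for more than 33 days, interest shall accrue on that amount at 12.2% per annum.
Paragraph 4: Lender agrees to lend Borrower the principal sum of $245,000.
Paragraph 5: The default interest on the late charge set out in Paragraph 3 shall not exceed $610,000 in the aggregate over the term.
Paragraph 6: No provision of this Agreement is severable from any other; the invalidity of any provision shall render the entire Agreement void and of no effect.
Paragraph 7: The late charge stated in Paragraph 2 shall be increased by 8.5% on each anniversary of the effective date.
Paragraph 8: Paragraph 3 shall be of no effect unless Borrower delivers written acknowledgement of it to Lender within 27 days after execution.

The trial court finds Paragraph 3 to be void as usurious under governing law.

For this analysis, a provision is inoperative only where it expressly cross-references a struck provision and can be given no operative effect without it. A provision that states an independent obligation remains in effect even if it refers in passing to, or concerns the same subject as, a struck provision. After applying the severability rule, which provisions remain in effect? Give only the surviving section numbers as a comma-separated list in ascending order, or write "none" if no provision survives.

none

Paragraph 3 is struck. Paragraph 5 operates only by reference to Paragraph 3, so it falls with Paragraph 3. Paragraph 8 operates only by reference to Paragraph 3, so it falls with Paragraph 3. Paragraph 6 provides that the Agreement is not severable, so the invalidity of any one provision voids the entire Agreement. No provision of the Agreement survives.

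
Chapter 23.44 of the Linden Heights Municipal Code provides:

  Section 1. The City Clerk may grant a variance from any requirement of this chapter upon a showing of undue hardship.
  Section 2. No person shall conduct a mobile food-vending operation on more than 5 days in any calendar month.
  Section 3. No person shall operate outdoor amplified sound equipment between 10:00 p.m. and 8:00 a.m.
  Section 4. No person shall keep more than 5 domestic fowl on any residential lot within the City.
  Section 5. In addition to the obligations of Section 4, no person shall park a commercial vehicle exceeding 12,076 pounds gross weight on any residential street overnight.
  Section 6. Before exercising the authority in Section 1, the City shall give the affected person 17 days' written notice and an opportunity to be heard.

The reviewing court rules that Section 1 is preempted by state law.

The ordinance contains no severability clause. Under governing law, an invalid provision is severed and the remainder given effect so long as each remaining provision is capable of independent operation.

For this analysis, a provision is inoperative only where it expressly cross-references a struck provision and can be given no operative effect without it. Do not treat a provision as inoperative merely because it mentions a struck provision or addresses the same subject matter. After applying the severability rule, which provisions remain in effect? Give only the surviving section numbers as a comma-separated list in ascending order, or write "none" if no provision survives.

Section 1 is struck. The only function of Section 6 is the notice-and-hearing requirement for Section 1, so it cannot stand once Section 1 is removed. Under the stated default rule, only provisions that cannot operate independently fall away; the rest are enforced. Section 2, Section 3, Section 4, and Section 5 remain in effect.

2, 3, 4, 5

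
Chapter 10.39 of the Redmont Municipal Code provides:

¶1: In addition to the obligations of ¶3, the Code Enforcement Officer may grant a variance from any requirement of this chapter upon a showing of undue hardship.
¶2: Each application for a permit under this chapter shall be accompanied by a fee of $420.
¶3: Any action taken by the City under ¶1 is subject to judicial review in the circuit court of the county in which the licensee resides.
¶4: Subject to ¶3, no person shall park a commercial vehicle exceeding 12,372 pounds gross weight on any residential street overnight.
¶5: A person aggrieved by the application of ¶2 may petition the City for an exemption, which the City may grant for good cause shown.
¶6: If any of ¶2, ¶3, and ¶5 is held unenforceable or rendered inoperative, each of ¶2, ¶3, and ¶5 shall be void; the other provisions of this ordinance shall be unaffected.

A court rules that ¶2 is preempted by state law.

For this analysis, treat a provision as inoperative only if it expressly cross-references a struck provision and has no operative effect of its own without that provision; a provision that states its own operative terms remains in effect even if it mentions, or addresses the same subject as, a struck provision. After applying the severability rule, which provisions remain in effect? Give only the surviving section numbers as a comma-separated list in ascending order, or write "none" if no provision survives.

¶2 is struck. ¶5 operates only by reference to ¶2, so it falls with ¶2. ¶1 mentions ¶3 but its own obligation stands independently of ¶3, so ¶1 is not affected. Although ¶4 refers to ¶3, its operative terms do not depend on ¶3, so it remains in effect. ¶6 declares ¶2, ¶3, and ¶5 mutually dependent; since one of them has fallen, all of them are of no effect. That brings down ¶3 as well. The remainder continues in force under ¶6. The provisions still in force are ¶1, ¶4, and ¶6.

1, 4, 6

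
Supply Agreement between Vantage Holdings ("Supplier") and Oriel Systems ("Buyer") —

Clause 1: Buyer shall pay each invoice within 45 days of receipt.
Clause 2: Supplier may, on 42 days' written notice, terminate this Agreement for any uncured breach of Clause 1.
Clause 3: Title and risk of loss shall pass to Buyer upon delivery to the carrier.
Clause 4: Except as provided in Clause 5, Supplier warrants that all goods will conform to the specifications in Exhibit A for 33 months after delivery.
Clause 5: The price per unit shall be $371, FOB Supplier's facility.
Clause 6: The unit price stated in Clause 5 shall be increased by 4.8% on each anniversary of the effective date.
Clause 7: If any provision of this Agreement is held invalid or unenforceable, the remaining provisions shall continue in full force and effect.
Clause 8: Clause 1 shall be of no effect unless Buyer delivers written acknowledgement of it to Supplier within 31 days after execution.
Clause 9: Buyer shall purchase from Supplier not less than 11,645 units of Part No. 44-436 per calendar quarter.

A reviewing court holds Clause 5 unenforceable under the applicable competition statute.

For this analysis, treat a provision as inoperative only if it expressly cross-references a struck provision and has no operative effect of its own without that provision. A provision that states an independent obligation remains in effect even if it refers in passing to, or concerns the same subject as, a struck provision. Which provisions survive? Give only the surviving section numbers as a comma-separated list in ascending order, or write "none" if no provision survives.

1, 2, 3, 4, 7, 8, 9

Clause 5 is struck. Clause 6 has no operative effect of its own apart from Clause 5 and is therefore inoperative. Clause 4 mentions Clause 5 but its own obligation stands independently of Clause 5, so Clause 4 is not affected. Under the severability clause in Clause 7, the remaining provisions continue in force. Clause 1, Clause 2, Clause 3, Clause 4, Clause 7, Clause 8, and Clause 9 remain in effect.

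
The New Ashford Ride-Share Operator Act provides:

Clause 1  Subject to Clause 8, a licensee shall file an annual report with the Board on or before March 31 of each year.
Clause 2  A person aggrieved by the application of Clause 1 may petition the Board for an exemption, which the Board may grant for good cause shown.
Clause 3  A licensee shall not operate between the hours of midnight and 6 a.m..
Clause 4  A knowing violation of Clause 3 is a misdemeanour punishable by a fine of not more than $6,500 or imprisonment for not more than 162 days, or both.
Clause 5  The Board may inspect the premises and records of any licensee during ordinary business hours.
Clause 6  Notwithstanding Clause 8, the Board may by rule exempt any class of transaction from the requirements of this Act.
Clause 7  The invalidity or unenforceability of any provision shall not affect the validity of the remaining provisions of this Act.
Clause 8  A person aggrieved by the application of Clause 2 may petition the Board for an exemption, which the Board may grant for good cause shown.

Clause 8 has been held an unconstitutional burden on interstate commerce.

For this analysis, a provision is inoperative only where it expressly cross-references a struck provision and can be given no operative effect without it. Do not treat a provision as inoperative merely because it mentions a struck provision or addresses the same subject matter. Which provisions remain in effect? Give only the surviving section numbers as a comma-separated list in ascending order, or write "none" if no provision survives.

Clause 8 is struck. Clause 1 mentions Clause 8 but its own obligation stands independently of Clause 8, so Clause 1 is not affected. Although Clause 6 refers to Clause 8, its operative terms do not depend on Clause 8, so it remains in effect. Nothing else in the Act is defined by reference to Clause 8. Clause 7 is a severability clause and preserves every provision that can still be given independent effect. The provisions still in force are Clause 1, Clause 2, Clause 3, Clause 4, Clause 5, Clause 6, and Clause 7.

1, 2, 3, 4, 5, 6, 7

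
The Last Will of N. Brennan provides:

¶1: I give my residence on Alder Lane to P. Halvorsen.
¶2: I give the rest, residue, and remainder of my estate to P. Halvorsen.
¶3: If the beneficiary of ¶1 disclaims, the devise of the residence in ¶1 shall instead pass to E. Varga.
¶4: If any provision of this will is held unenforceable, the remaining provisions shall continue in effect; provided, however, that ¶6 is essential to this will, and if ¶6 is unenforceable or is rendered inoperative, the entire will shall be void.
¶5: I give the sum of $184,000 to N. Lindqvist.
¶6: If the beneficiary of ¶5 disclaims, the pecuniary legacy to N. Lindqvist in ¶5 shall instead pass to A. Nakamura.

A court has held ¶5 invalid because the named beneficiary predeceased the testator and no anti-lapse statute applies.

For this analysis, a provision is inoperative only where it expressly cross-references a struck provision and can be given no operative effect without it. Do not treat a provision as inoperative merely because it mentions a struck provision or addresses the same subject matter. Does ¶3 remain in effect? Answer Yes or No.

¶5 is struck. ¶6 operates only by reference to ¶5, so it falls with ¶5. ¶4 makes ¶6 an essential term, and ¶6 has been rendered inoperative by the cascade; under ¶4, the entire will is therefore void. No provision of the will survives. ¶3 is among the inoperative provisions, so the answer is no.

No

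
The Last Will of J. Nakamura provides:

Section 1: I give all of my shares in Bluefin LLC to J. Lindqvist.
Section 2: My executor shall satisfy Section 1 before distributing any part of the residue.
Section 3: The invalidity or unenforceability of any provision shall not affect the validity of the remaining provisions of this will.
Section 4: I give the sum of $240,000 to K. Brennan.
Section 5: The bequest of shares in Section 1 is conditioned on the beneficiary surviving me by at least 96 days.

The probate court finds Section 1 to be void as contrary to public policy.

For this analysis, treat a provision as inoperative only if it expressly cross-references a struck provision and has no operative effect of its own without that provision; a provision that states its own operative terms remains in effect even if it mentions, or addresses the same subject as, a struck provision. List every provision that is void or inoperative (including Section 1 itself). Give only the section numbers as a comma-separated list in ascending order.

1, 2, 5

Section 1 is struck. Section 2 has no operative effect of its own apart from Section 1 and is therefore inoperative. Section 5 merely fixes the survivorship condition on Section 1; with Section 1 gone it has nothing to operate on and falls away. Under the severability clause in Section 3, the remaining provisions continue in force. That leaves Section 3 and Section 4 in effect.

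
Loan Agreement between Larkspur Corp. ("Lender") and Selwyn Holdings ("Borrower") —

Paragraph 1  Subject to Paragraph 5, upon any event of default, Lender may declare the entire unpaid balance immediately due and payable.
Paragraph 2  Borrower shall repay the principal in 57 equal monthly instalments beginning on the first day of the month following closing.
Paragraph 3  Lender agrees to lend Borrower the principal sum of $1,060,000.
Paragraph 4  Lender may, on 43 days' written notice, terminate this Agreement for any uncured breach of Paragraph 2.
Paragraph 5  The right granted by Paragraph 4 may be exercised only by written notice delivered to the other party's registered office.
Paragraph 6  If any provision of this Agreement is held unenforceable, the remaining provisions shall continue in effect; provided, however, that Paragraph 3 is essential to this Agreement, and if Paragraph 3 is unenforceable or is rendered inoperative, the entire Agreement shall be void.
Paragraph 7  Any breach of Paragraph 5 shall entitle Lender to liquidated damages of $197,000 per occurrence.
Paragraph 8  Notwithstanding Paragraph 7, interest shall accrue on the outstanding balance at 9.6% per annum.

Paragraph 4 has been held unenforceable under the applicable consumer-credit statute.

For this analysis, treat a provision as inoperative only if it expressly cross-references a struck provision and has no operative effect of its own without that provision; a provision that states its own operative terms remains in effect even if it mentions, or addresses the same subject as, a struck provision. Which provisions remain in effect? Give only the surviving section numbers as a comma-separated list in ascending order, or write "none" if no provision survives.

1, 2, 3, 6, 8

Paragraph 4 is struck. The only function of Paragraph 5 is the notice requirement for Paragraph 4, so it cannot stand once Paragraph 4 is removed. The whole of Paragraph 7 is the liquidated-damages amount, defined by reference to Paragraph 5, so Paragraph 7 cannot stand once Paragraph 5 is removed. Although Paragraph 1 refers to Paragraph 5, its operative terms do not depend on Paragraph 5, so it remains in effect. Although Paragraph 8 refers to Paragraph 7, its operative terms do not depend on Paragraph 7, so it remains in effect. Paragraph 6 makes Paragraph 3 an essential term, but Paragraph 3 is unaffected, so the severability proviso in Paragraph 6 preserves the remaining provisions. Paragraph 1, Paragraph 2, Paragraph 3, Paragraph 6, and Paragraph 8 remain in effect.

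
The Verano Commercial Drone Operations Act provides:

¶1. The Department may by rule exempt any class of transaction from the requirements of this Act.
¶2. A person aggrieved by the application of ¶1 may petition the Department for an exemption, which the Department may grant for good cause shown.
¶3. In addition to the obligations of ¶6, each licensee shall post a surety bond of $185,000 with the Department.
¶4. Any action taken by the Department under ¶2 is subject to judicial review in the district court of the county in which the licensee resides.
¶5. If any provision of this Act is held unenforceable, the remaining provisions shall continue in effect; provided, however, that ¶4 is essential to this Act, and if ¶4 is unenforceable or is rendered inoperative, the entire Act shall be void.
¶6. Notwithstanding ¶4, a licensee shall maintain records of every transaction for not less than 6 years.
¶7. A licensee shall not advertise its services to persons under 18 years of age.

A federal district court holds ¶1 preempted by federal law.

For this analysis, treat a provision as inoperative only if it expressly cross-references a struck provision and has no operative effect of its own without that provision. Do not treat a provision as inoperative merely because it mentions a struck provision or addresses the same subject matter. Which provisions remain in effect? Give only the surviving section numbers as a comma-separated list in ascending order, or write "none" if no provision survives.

¶1 is struck. ¶2 has no operative effect of its own apart from ¶1 and is therefore inoperative. ¶4 operates only by reference to ¶2, so it falls with ¶2. ¶5 makes ¶4 an essential term, and ¶4 has been rendered inoperative by the cascade; under ¶5, the entire Act is therefore void. No provision of the Act survives.

none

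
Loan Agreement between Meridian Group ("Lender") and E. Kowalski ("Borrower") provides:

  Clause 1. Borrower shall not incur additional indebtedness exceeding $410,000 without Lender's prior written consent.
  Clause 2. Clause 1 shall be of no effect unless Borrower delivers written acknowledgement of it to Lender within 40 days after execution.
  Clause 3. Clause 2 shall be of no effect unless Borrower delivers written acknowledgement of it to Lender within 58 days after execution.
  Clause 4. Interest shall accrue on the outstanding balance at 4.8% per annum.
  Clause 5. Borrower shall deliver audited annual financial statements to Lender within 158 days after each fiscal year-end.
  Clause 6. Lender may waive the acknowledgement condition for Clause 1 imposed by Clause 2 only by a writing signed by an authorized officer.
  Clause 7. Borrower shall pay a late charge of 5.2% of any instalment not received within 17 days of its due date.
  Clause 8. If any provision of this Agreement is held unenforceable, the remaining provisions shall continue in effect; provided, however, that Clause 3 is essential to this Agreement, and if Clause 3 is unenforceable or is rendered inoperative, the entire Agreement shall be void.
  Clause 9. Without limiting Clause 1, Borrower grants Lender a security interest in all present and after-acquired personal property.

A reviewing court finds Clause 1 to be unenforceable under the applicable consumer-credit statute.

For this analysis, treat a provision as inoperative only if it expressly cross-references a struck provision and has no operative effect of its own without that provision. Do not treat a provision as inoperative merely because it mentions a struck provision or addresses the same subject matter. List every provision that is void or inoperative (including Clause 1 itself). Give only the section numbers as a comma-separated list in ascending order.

Clause 1 is struck. The only function of Clause 2 is the acknowledgement condition for Clause 1, so it cannot stand once Clause 1 is removed. Clause 3 operates only by reference to Clause 2, so it falls with Clause 2. The only function of Clause 6 is the waiver condition for Clause 2, so it cannot stand once Clause 2 is removed. Clause 8 makes Clause 3 an essential term, and Clause 3 has been rendered inoperative by the cascade; under Clause 8, the entire Agreement is therefore void. No provision of the Agreement survives.

1, 2, 3, 4, 5, 6, 7, 8, 9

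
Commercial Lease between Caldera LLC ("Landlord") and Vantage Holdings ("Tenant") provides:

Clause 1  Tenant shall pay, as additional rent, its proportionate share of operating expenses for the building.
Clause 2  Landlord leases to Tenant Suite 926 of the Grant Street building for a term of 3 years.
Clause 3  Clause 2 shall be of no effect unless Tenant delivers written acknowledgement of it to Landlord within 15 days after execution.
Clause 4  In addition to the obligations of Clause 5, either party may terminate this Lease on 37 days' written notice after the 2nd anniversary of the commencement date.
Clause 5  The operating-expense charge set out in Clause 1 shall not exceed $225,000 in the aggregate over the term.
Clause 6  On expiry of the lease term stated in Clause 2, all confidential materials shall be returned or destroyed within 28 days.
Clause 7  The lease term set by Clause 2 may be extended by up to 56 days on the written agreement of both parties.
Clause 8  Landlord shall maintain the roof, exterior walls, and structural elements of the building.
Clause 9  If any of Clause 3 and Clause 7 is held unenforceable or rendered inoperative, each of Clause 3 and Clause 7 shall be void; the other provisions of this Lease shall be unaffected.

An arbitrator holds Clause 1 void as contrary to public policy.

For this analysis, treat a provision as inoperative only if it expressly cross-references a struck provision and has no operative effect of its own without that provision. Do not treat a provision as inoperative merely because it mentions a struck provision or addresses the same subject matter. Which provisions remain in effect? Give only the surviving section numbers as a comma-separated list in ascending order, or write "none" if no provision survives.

2, 3, 4, 6, 7, 8, 9

Clause 1 is struck. Clause 5 does nothing except set the aggregate cap on the operating-expense charge by reference to Clause 1; with Clause 1 gone it has no independent effect and is inoperative. Although Clause 4 refers to Clause 5, its operative terms do not depend on Clause 5, so it remains in effect. Clause 9 ties Clause 3 and Clause 7 together, but none of those is affected here; the remaining provisions continue in force under Clause 9. That leaves Clause 2, Clause 3, Clause 4, Clause 6, Clause 7, Clause 8, and Clause 9 in effect.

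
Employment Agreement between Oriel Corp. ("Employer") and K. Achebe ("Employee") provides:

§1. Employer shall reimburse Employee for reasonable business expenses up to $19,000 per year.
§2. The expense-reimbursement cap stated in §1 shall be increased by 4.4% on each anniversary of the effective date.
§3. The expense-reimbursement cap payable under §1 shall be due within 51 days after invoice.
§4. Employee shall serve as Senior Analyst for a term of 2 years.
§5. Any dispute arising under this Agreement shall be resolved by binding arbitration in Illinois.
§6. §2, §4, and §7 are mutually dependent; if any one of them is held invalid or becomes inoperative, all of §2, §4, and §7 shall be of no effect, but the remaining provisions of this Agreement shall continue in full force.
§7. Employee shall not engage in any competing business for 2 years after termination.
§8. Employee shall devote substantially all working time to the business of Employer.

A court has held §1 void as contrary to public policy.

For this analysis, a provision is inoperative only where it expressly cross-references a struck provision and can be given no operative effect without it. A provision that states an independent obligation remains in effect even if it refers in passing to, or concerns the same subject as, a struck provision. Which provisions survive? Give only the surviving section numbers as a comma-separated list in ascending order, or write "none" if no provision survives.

§1 is struck. §2 does nothing except set the escalation of the expense-reimbursement cap by reference to §1; with §1 gone it has no independent effect and is inoperative. §3 has no operative effect of its own apart from §1 and is therefore inoperative. §6 declares §2, §4, and §7 mutually dependent; since one of them has fallen, all of them are of no effect. That brings down §4 and §7 as well. The remainder continues in force under §6. §5, §6, and §8 remain in effect.

5, 6, 8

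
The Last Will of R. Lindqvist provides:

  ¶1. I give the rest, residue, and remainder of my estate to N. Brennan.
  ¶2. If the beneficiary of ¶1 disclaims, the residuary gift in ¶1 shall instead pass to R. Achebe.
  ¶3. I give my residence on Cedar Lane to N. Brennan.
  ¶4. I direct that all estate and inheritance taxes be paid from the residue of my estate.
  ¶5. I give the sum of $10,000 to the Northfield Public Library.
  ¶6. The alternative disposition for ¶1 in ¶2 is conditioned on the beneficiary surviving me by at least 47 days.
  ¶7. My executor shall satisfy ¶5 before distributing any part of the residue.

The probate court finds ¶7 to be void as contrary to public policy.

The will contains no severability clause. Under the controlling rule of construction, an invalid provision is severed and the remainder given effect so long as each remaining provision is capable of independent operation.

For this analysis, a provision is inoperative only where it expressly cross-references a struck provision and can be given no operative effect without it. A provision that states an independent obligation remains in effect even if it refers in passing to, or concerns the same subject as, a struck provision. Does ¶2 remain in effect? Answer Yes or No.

¶7 is struck. Nothing else in the will is defined by reference to ¶7. Under the stated default rule, only provisions that cannot operate independently fall away; the rest are enforced. The provisions still in force are ¶1, ¶2, ¶3, ¶4, ¶5, and ¶6. ¶2 is among the surviving provisions, so the answer is yes.

Yes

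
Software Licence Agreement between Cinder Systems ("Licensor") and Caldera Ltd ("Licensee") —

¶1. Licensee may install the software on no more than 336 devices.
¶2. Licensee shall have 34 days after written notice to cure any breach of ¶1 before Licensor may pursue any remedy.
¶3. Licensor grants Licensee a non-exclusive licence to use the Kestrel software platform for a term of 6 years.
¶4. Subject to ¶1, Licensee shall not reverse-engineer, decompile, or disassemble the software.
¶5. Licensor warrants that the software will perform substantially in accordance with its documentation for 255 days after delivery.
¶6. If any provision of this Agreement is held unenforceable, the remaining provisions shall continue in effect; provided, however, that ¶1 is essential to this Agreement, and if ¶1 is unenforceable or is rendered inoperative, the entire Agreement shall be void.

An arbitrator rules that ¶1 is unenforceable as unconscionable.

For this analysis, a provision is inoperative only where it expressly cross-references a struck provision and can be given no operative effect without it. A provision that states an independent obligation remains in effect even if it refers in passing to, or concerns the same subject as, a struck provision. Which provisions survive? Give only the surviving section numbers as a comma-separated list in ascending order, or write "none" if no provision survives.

¶1 is struck. ¶2 merely fixes the cure period for breach of ¶1; with ¶1 gone it has nothing to operate on and falls away. ¶6 makes ¶1 an essential term, and ¶1 is the provision held invalid; under ¶6, the entire Agreement is therefore void. No provision of the Agreement survives.

none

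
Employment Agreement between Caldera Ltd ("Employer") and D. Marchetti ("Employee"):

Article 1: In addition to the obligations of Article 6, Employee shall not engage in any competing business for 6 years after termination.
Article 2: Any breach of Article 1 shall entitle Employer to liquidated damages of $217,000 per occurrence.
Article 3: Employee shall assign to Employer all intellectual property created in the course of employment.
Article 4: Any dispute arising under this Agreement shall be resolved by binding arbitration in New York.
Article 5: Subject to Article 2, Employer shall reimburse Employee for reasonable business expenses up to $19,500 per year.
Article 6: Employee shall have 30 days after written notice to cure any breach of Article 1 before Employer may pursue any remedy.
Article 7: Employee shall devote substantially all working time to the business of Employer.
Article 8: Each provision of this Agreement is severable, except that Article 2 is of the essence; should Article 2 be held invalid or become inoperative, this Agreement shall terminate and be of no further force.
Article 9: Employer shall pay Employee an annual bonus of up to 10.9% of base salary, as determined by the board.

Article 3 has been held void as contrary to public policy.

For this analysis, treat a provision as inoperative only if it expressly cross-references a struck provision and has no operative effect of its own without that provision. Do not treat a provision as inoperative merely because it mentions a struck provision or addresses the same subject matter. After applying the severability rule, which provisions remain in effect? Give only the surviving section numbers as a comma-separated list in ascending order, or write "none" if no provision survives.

Article 3 is struck. Nothing else in the Agreement is defined by reference to Article 3. Article 8 makes Article 2 an essential term, but Article 2 is unaffected, so the severability proviso in Article 8 preserves the remaining provisions. The provisions still in force are Article 1, Article 2, Article 4, Article 5, Article 6, Article 7, Article 8, and Article 9.

1, 2, 4, 5, 6, 7, 8, 9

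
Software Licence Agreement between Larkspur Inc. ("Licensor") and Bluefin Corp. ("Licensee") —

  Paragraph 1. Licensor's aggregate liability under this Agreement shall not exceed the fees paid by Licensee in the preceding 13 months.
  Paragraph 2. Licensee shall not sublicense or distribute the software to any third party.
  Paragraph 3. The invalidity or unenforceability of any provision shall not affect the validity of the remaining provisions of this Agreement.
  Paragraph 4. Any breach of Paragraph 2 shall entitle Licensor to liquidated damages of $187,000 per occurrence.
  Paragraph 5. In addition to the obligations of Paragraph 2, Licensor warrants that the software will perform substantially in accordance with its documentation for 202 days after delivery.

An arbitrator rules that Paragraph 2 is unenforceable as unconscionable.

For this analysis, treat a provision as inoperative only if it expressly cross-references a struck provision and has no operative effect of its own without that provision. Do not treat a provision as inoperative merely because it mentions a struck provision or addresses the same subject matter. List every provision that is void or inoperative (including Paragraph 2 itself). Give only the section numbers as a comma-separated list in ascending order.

Paragraph 2 is struck. Paragraph 4 does nothing except set the liquidated-damages amount by reference to Paragraph 2; with Paragraph 2 gone it has no independent effect and is inoperative. Although Paragraph 5 refers to Paragraph 2, its operative terms do not depend on Paragraph 2, so it remains in effect. Under the severability clause in Paragraph 3, the remaining provisions continue in force. Paragraph 1, Paragraph 3, and Paragraph 5 remain in effect.

2, 4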